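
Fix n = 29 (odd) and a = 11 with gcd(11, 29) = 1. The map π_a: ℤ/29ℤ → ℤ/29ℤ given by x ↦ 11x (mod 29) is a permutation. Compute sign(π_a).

-1

Orbit of 17 under x↦11x: [17, 13, 27, 7, 19, 6, 8]… (length divides ord_29(11)).
Cycle type of π: 28 + 1; total 2 cycles.
With 2 cycles on 29 points, sign = (−1)^{29−2} = -1.
Via Zolotarev, sign(π_{11}) = (11|29) = -1.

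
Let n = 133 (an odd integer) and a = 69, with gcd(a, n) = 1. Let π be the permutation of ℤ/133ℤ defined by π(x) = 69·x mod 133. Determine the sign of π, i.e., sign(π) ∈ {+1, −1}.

+1

Orbit of 27 under x↦69x: [27, 1, 69, 106, 132, 64]… (length divides ord_133(69)).
Cycle lengths of π_69 on ℤ/133ℤ: [6, 6, 6, 6, 6, 6, 6, 6, 6, 6, 6, 6, 6, 6, 6, 6, 6, 6, 6, 6, 6, 2, 2, 2, 1]; 25 cycles in total.
Σ(ℓ_i−1) = 133−25 = 108; sign = (−1)^108 = +1.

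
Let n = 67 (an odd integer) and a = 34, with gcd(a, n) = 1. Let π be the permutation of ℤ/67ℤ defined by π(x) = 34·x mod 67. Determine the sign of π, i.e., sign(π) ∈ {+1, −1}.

Start at x=47: 47 → 57 → 62 → 31 → 49 → 58 → 29 → … (one orbit).
Cycle type of π: 66 + 1; total 2 cycles.
2 cycles on 67: each ℓ→(−1)^(ℓ−1), product (−1)^65 = -1.

-1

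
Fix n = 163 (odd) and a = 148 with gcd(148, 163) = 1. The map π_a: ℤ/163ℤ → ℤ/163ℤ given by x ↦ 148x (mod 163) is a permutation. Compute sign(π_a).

-1

Orbit of 33 under x↦148x: [33, 157, 90, 117, 38, 82, 74]… (length divides ord_163(148)).
π_148 has 2 disjoint cycles with lengths [162, 1] on {0,…,162}.
n − c = 163 − 2 = 161; sign = (−1)^161 = -1.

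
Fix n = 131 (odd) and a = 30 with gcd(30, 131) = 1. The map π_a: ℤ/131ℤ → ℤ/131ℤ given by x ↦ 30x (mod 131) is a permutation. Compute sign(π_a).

Start at x=130: 130 → 101 → 17 → 117 → 104 → 107 → 66 → … (one orbit).
π_30 has 2 disjoint cycles with lengths [130, 1] on {0,…,130}.
2 cycles on 131: each ℓ→(−1)^(ℓ−1), product (−1)^129 = -1.

-1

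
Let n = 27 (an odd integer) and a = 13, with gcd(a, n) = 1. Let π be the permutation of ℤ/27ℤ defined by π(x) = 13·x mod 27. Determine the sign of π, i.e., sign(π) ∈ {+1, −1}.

Trace 22: π^k(22) = [22, 16, 19, 4, 25, 1, 13] for k=0..6.
Decompose π into cycles: lengths [9, 9, 3, 3, 1, 1, 1] (7 cycles, including the fixed point 0).
7 cycles on 27: each ℓ→(−1)^(ℓ−1), product (−1)^20 = +1.

+1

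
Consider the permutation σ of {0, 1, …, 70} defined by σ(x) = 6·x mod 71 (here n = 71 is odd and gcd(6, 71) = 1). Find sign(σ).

+1

Start at x=15: 15 → 19 → 43 → 45 → 57 → 58 → 64 → … (one orbit).
π_6 has 3 disjoint cycles with lengths [35, 35, 1] on {0,…,70}.
Σ(ℓ_i−1) = 71−3 = 68; sign = (−1)^68 = +1.
The Jacobi symbol (6|71) = +1 (Zolotarev) agrees.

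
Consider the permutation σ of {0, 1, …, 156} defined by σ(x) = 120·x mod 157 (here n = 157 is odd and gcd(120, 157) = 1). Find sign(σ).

+1

Trace 108: π^k(108) = [108, 86, 115, 141, 121, 76, 14] for k=0..6.
π_120 has 3 disjoint cycles with lengths [78, 78, 1] on {0,…,156}.
3 cycles on 157: each ℓ→(−1)^(ℓ−1), product (−1)^154 = +1.
The Jacobi symbol (120|157) = +1 (Zolotarev) agrees.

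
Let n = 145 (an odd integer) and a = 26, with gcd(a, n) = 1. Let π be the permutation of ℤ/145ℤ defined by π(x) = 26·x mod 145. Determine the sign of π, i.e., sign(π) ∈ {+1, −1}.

Orbit of 16 under x↦26x: [16, 126, 86, 61, 136, 56, 6]… (length divides ord_145(26)).
Decompose π into cycles: lengths [28, 28, 28, 28, 28, 1, 1, 1, 1, 1] (10 cycles, including the fixed point 0).
Σ(ℓ_i−1) = 145−10 = 135; sign = (−1)^135 = -1.
The Jacobi symbol (26|145) = -1 (Zolotarev) agrees.

-1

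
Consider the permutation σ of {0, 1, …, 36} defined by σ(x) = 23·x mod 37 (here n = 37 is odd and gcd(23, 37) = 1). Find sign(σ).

-1

Orbit of 31 under x↦23x: [31, 10, 8, 36, 14, 26, 6]… (length divides ord_37(23)).
π_23 has 4 disjoint cycles with lengths [12, 12, 12, 1] on {0,…,36}.
n − c = 37 − 4 = 33; sign = (−1)^33 = -1.
Via Zolotarev, sign(π_{23}) = (23|37) = -1.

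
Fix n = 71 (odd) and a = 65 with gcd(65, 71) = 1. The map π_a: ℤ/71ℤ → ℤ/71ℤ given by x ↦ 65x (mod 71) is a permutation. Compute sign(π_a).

-1

Orbit of 31 under x↦65x: [31, 27, 51, 49, 61, 60, 66]… (length divides ord_71(65)).
2 cycles of lengths [70, 1].
With 2 cycles on 71 points, sign = (−1)^{71−2} = -1.
(65|71)_J = -1 (Zolotarev's lemma cross-check).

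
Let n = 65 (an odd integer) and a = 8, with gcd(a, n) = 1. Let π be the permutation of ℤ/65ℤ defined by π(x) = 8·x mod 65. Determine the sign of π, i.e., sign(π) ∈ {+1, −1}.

+1

Start at x=1: 1 → 8 → 64 → 57 → 1 (one orbit).
Cycle type of π: 4×16 + 1; total 17 cycles.
sign(π) = (−1)^{n − #cycles} = (−1)^{65−17} = (−1)^48 = +1.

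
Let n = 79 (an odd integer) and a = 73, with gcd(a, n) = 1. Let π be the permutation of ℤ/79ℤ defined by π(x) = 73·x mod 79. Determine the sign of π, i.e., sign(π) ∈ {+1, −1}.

Start at x=73: 73 → 36 → 21 → 32 → 45 → 46 → 40 → … (one orbit).
3 cycles of lengths [39, 39, 1].
Σ(ℓ_i−1) = 79−3 = 76; sign = (−1)^76 = +1.
The Jacobi symbol (73|79) = +1 (Zolotarev) agrees.

+1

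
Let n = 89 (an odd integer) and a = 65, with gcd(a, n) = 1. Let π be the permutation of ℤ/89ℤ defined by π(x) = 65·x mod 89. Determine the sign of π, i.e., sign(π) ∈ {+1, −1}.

Orbit of 14 under x↦65x: [14, 20, 54, 39, 43, 36, 26]… (length divides ord_89(65)).
Cycle lengths of π_65 on ℤ/89ℤ: [88, 1]; 2 cycles in total.
Σ(ℓ_i−1) = 89−2 = 87; sign = (−1)^87 = -1.

-1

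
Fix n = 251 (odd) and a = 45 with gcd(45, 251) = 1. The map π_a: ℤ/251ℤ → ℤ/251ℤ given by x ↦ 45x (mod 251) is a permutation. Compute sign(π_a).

Orbit of 179 under x↦45x: [179, 23, 31, 140, 25, 121, 174]… (length divides ord_251(45)).
The orbit structure of x ↦ 45x mod 251: 3 orbits of sizes [125, 125, 1].
n − c = 251 − 3 = 248; sign = (−1)^248 = +1.
Check: (45/251) = +1 by Zolotarev.

+1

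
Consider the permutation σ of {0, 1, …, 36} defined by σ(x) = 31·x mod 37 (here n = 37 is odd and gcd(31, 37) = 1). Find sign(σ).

-1

Trace 6: π^k(6) = [6, 1, 31, 36] for k=0..3.
π_31 has 10 disjoint cycles with lengths [4, 4, 4, 4, 4, 4, 4, 4, 4, 1] on {0,…,36}.
37 − 10 = 27 transpositions; sign(π) = (−1)^27 = -1.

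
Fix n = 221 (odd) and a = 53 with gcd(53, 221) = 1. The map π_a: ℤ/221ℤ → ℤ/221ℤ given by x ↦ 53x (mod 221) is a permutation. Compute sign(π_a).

+1

Trace 183: π^k(183) = [183, 196, 1, 53, 157, 144, 118] for k=0..6.
39 cycles of lengths [8, 8, 8, 8, 8, 8, 8, 8, 8, 8, 8, 8, 8, 8, 8, 8, 8, 8, 8, 8, 8, 8, 8, 8, 8, 8, 1, 1, 1, 1, 1, 1, 1, 1, 1, 1, 1, 1, 1].
221 − 39 = 182 transpositions; sign(π) = (−1)^182 = +1.
Zolotarev: (53|221) = +1, matching the cycle-count sign.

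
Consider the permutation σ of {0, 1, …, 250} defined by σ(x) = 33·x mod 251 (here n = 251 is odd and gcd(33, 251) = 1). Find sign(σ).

Trace 188: π^k(188) = [188, 180, 167, 240, 139, 69, 18] for k=0..6.
The orbit structure of x ↦ 33x mod 251: 2 orbits of sizes [250, 1].
2 cycles on 251: each ℓ→(−1)^(ℓ−1), product (−1)^249 = -1.

-1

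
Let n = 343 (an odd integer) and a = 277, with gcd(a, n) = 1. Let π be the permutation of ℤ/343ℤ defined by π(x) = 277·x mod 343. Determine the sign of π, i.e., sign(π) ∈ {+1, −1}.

Start at x=11: 11 → 303 → 239 → 4 → 79 → 274 → 95 → … (one orbit).
7 cycles of lengths [147, 147, 21, 21, 3, 3, 1].
Σ(ℓ_i−1) = 343−7 = 336; sign = (−1)^336 = +1.
Via Zolotarev, sign(π_{277}) = (277|343) = +1.

+1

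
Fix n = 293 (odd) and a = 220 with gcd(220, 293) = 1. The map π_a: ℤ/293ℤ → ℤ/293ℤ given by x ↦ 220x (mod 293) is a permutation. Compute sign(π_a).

+1

Start at x=39: 39 → 83 → 94 → 170 → 189 → 267 → 140 → … (one orbit).
Decompose π into cycles: lengths [146, 146, 1] (3 cycles, including the fixed point 0).
sign(π) = (−1)^{n − #cycles} = (−1)^{293−3} = (−1)^290 = +1.
(220|293)_J = +1 (Zolotarev's lemma cross-check).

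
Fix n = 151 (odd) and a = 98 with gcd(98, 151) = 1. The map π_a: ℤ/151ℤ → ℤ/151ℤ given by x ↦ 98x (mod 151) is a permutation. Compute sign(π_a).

Start at x=1: 1 → 98 → 91 → 9 → 127 → 64 → 81 → … (one orbit).
7 cycles of lengths [25, 25, 25, 25, 25, 25, 1].
With 7 cycles on 151 points, sign = (−1)^{151−7} = +1.
Via Zolotarev, sign(π_{98}) = (98|151) = +1.

+1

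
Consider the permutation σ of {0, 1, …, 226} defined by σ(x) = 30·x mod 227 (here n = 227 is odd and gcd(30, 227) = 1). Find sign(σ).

Start at x=73: 73 → 147 → 97 → 186 → 132 → 101 → 79 → … (one orbit).
The orbit structure of x ↦ 30x mod 227: 3 orbits of sizes [113, 113, 1].
Σ(ℓ_i−1) = 227−3 = 224; sign = (−1)^224 = +1.

+1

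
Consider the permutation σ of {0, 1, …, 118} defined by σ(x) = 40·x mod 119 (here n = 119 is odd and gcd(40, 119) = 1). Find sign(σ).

Orbit of 75 under x↦40x: [75, 25, 48, 16, 45, 15, 5]… (length divides ord_119(40)).
Decompose π into cycles: lengths [48, 48, 16, 6, 1] (5 cycles, including the fixed point 0).
5 cycles on 119: each ℓ→(−1)^(ℓ−1), product (−1)^114 = +1.

+1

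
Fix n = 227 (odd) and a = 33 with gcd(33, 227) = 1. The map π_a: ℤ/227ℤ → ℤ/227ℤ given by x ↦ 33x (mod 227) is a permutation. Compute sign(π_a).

Orbit of 78 under x↦33x: [78, 77, 44, 90, 19, 173, 34]… (length divides ord_227(33)).
Cycle lengths of π_33 on ℤ/227ℤ: [113, 113, 1]; 3 cycles in total.
With 3 cycles on 227 points, sign = (−1)^{227−3} = +1.
Via Zolotarev, sign(π_{33}) = (33|227) = +1.

+1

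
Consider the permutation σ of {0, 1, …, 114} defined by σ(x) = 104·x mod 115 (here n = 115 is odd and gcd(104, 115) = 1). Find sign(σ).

+1

Orbit of 54 under x↦104x: [54, 96, 94, 1, 104, 6, 49]… (length divides ord_115(104)).
9 cycles of lengths [22, 22, 22, 22, 11, 11, 2, 2, 1].
Σ(ℓ_i−1) = 115−9 = 106; sign = (−1)^106 = +1.
(104|115)_J = +1 (Zolotarev's lemma cross-check).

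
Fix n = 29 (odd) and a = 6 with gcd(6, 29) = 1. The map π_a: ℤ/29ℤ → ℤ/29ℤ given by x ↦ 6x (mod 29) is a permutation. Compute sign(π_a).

+1

Orbit of 24 under x↦6x: [24, 28, 23, 22, 16, 9, 25]… (length divides ord_29(6)).
Cycle lengths of π_6 on ℤ/29ℤ: [14, 14, 1]; 3 cycles in total.
sign(π) = (−1)^{n − #cycles} = (−1)^{29−3} = (−1)^26 = +1.
Zolotarev: (6|29) = +1, matching the cycle-count sign.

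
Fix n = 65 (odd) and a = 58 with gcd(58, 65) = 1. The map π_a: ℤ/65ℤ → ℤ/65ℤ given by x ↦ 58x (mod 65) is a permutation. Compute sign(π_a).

+1

Start at x=64: 64 → 7 → 16 → 18 → 4 → 37 → 1 → … (one orbit).
π_58 has 7 disjoint cycles with lengths [12, 12, 12, 12, 12, 4, 1] on {0,…,64}.
n − c = 65 − 7 = 58; sign = (−1)^58 = +1.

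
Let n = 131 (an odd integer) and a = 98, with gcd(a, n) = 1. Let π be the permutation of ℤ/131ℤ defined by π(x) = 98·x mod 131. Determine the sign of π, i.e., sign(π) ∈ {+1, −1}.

Trace 123: π^k(123) = [123, 2, 65, 82, 45, 87, 11] for k=0..6.
2 cycles of lengths [130, 1].
sign(π) = (−1)^{n − #cycles} = (−1)^{131−2} = (−1)^129 = -1.
(98|131)_J = -1 (Zolotarev's lemma cross-check).

-1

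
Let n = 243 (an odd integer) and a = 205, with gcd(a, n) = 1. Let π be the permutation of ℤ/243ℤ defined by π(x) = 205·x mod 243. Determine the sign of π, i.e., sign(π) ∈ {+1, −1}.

+1

Start at x=82: 82 → 43 → 67 → 127 → 34 → 166 → 10 → … (one orbit).
π_205 has 11 disjoint cycles with lengths [81, 81, 27, 27, 9, 9, 3, 3, 1, 1, 1] on {0,…,242}.
243 − 11 = 232 transpositions; sign(π) = (−1)^232 = +1.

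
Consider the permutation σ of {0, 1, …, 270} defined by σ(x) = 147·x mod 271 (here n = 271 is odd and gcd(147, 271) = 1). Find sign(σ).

Orbit of 131 under x↦147x: [131, 16, 184, 219, 215, 169, 182]… (length divides ord_271(147)).
Decompose π into cycles: lengths [270, 1] (2 cycles, including the fixed point 0).
n − c = 271 − 2 = 269; sign = (−1)^269 = -1.

-1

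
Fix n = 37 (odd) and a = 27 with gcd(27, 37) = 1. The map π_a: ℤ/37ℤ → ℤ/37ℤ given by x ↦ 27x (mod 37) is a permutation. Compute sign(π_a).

Trace 27: π^k(27) = [27, 26, 36, 10, 11, 1] for k=0..5.
Cycle type of π: 6×6 + 1; total 7 cycles.
sign(π) = (−1)^{n − #cycles} = (−1)^{37−7} = (−1)^30 = +1.

+1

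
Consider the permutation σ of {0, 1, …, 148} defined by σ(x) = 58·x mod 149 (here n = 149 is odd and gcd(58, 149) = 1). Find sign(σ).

Trace 22: π^k(22) = [22, 84, 104, 72, 4, 83, 46] for k=0..6.
Decompose π into cycles: lengths [148, 1] (2 cycles, including the fixed point 0).
2 cycles on 149: each ℓ→(−1)^(ℓ−1), product (−1)^147 = -1.
Via Zolotarev, sign(π_{58}) = (58|149) = -1.

-1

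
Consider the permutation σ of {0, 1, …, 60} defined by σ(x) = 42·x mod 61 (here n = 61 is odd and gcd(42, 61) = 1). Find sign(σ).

+1

Orbit of 16 under x↦42x: [16, 1, 42, 56, 34, 25, 13]… (length divides ord_61(42)).
Cycle lengths of π_42 on ℤ/61ℤ: [15, 15, 15, 15, 1]; 5 cycles in total.
61 − 5 = 56 transpositions; sign(π) = (−1)^56 = +1.
Check: (42/61) = +1 by Zolotarev.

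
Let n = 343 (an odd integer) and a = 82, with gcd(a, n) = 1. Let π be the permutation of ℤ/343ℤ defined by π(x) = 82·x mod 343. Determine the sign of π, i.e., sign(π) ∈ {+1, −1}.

-1

Start at x=131: 131 → 109 → 20 → 268 → 24 → 253 → 166 → … (one orbit).
Cycle type of π: 294 + 42 + 6 + 1; total 4 cycles.
343 − 4 = 339 transpositions; sign(π) = (−1)^339 = -1.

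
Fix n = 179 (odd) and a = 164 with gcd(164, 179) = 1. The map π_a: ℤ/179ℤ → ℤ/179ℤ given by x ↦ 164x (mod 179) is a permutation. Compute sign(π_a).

-1

Orbit of 103 under x↦164x: [103, 66, 84, 172, 105, 36, 176]… (length divides ord_179(164)).
π_164 has 2 disjoint cycles with lengths [178, 1] on {0,…,178}.
n − c = 179 − 2 = 177; sign = (−1)^177 = -1.
Via Zolotarev, sign(π_{164}) = (164|179) = -1.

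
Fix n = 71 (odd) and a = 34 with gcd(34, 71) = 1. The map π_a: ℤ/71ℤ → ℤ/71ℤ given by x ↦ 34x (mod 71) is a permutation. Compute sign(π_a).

Trace 45: π^k(45) = [45, 39, 48, 70, 37, 51, 30] for k=0..6.
The orbit structure of x ↦ 34x mod 71: 6 orbits of sizes [14, 14, 14, 14, 14, 1].
sign(π) = (−1)^{n − #cycles} = (−1)^{71−6} = (−1)^65 = -1.
Zolotarev: (34|71) = -1, matching the cycle-count sign.

-1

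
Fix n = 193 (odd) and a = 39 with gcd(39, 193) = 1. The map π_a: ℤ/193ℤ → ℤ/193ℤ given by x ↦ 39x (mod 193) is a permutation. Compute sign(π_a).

-1

Trace 133: π^k(133) = [133, 169, 29, 166, 105, 42, 94] for k=0..6.
Decompose π into cycles: lengths [64, 64, 64, 1] (4 cycles, including the fixed point 0).
4 cycles on 193: each ℓ→(−1)^(ℓ−1), product (−1)^189 = -1.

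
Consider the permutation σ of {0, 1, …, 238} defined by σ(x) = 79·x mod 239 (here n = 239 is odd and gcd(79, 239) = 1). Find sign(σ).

Orbit of 139 under x↦79x: [139, 226, 168, 127, 234, 83, 104]… (length divides ord_239(79)).
π_79 has 2 disjoint cycles with lengths [238, 1] on {0,…,238}.
239 − 2 = 237 transpositions; sign(π) = (−1)^237 = -1.
(79|239)_J = -1 (Zolotarev's lemma cross-check).

-1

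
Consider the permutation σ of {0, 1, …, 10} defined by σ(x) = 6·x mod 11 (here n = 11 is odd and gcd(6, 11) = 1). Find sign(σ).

Start at x=9: 9 → 10 → 5 → 8 → 4 → 2 → 1 → … (one orbit).
π_6 has 2 disjoint cycles with lengths [10, 1] on {0,…,10}.
Σ(ℓ_i−1) = 11−2 = 9; sign = (−1)^9 = -1.

-1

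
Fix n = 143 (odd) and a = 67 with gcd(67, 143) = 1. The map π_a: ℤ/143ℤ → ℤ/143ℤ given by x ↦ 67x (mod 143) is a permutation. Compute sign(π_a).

-1

Trace 34: π^k(34) = [34, 133, 45, 12, 89, 100, 122] for k=0..6.
Cycle lengths of π_67 on ℤ/143ℤ: [12, 12, 12, 12, 12, 12, 12, 12, 12, 12, 12, 1, 1, 1, 1, 1, 1, 1, 1, 1, 1, 1]; 22 cycles in total.
22 cycles on 143: each ℓ→(−1)^(ℓ−1), product (−1)^121 = -1.
Via Zolotarev, sign(π_{67}) = (67|143) = -1.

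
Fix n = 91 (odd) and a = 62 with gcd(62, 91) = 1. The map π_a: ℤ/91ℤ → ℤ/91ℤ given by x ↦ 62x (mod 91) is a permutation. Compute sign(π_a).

Start at x=29: 29 → 69 → 1 → 62 → 22 → 90 → 29 (one orbit).
Decompose π into cycles: lengths [6, 6, 6, 6, 6, 6, 6, 6, 6, 6, 6, 6, 6, 6, 2, 2, 2, 1] (18 cycles, including the fixed point 0).
sign(π) = (−1)^{n − #cycles} = (−1)^{91−18} = (−1)^73 = -1.
Via Zolotarev, sign(π_{62}) = (62|91) = -1.

-1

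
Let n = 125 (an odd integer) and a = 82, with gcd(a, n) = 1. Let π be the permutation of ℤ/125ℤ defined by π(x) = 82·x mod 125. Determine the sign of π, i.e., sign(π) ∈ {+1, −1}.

-1

Trace 107: π^k(107) = [107, 24, 93, 1, 82, 99, 118] for k=0..6.
Cycle type of π: 20×5 + 4×6 + 1; total 12 cycles.
sign(π) = (−1)^{n − #cycles} = (−1)^{125−12} = (−1)^113 = -1.
Zolotarev: (82|125) = -1, matching the cycle-count sign.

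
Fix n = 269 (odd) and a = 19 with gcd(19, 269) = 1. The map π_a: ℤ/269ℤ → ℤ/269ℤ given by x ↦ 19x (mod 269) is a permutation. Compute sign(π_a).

Trace 61: π^k(61) = [61, 83, 232, 104, 93, 153, 217] for k=0..6.
π_19 has 2 disjoint cycles with lengths [268, 1] on {0,…,268}.
Σ(ℓ_i−1) = 269−2 = 267; sign = (−1)^267 = -1.

-1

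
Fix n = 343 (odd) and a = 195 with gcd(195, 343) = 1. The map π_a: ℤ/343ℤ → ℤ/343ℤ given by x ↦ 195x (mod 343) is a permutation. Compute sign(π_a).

-1

Orbit of 146 under x↦195x: [146, 1, 195, 295, 244, 246, 293]… (length divides ord_343(195)).
The orbit structure of x ↦ 195x mod 343: 46 orbits of sizes [14, 14, 14, 14, 14, 14, 14, 14, 14, 14, 14, 14, 14, 14, 14, 14, 14, 14, 14, 14, 14, 2, 2, 2, 2, 2, 2, 2, 2, 2, 2, 2, 2, 2, 2, 2, 2, 2, 2, 2, 2, 2, 2, 2, 2, 1].
With 46 cycles on 343 points, sign = (−1)^{343−46} = -1.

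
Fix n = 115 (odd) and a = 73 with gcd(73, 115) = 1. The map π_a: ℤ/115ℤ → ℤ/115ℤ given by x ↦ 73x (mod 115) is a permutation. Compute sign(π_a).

-1

Start at x=36: 36 → 98 → 24 → 27 → 16 → 18 → 49 → … (one orbit).
Cycle type of π: 44×2 + 11×2 + 4 + 1; total 6 cycles.
n − c = 115 − 6 = 109; sign = (−1)^109 = -1.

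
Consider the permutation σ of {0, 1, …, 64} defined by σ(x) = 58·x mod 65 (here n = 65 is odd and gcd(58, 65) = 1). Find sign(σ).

+1

Start at x=64: 64 → 7 → 16 → 18 → 4 → 37 → 1 → … (one orbit).
π_58 has 7 disjoint cycles with lengths [12, 12, 12, 12, 12, 4, 1] on {0,…,64}.
sign(π) = (−1)^{n − #cycles} = (−1)^{65−7} = (−1)^58 = +1.
Check: (58/65) = +1 by Zolotarev.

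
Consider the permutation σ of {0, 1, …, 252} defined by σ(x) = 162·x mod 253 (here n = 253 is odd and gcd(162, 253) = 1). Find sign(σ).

Trace 47: π^k(47) = [47, 24, 93, 139, 1, 162, 185] for k=0..6.
π_162 has 46 disjoint cycles with lengths [10, 10, 10, 10, 10, 10, 10, 10, 10, 10, 10, 10, 10, 10, 10, 10, 10, 10, 10, 10, 10, 10, 10, 1, 1, 1, 1, 1, 1, 1, 1, 1, 1, 1, 1, 1, 1, 1, 1, 1, 1, 1, 1, 1, 1, 1] on {0,…,252}.
sign(π) = (−1)^{n − #cycles} = (−1)^{253−46} = (−1)^207 = -1.

-1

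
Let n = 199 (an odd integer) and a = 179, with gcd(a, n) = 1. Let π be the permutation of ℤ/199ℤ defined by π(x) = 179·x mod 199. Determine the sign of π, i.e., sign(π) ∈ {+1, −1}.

Start at x=37: 37 → 56 → 74 → 112 → 148 → 25 → 97 → … (one orbit).
Cycle lengths of π_179 on ℤ/199ℤ: [198, 1]; 2 cycles in total.
2 cycles on 199: each ℓ→(−1)^(ℓ−1), product (−1)^197 = -1.
The Jacobi symbol (179|199) = -1 (Zolotarev) agrees.

-1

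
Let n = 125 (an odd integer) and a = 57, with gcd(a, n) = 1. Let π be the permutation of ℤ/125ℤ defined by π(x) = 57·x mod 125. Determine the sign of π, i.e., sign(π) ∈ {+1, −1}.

-1

Orbit of 124 under x↦57x: [124, 68, 1, 57]… (length divides ord_125(57)).
The orbit structure of x ↦ 57x mod 125: 32 orbits of sizes [4, 4, 4, 4, 4, 4, 4, 4, 4, 4, 4, 4, 4, 4, 4, 4, 4, 4, 4, 4, 4, 4, 4, 4, 4, 4, 4, 4, 4, 4, 4, 1].
n − c = 125 − 32 = 93; sign = (−1)^93 = -1.
Check: (57/125) = -1 by Zolotarev.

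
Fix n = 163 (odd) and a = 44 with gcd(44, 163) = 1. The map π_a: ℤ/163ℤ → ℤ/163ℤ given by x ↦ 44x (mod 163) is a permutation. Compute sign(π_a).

Trace 82: π^k(82) = [82, 22, 153, 49, 37, 161, 75] for k=0..6.
Cycle type of π: 162 + 1; total 2 cycles.
Σ(ℓ_i−1) = 163−2 = 161; sign = (−1)^161 = -1.
(44|163)_J = -1 (Zolotarev's lemma cross-check).

-1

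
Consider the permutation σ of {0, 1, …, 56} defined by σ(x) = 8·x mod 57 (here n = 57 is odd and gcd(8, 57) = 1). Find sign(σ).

Trace 56: π^k(56) = [56, 49, 50, 1, 8, 7] for k=0..5.
The orbit structure of x ↦ 8x mod 57: 11 orbits of sizes [6, 6, 6, 6, 6, 6, 6, 6, 6, 2, 1].
57 − 11 = 46 transpositions; sign(π) = (−1)^46 = +1.
Via Zolotarev, sign(π_{8}) = (8|57) = +1.

+1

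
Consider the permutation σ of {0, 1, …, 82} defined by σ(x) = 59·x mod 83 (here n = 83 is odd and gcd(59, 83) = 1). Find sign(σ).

+1

Start at x=75: 75 → 26 → 40 → 36 → 49 → 69 → 4 → … (one orbit).
Decompose π into cycles: lengths [41, 41, 1] (3 cycles, including the fixed point 0).
With 3 cycles on 83 points, sign = (−1)^{83−3} = +1.
(59|83)_J = +1 (Zolotarev's lemma cross-check).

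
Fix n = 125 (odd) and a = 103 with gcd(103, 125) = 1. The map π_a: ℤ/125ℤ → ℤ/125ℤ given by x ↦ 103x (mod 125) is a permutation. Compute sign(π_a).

Trace 119: π^k(119) = [119, 7, 96, 13, 89, 42, 76] for k=0..6.
Decompose π into cycles: lengths [100, 20, 4, 1] (4 cycles, including the fixed point 0).
4 cycles on 125: each ℓ→(−1)^(ℓ−1), product (−1)^121 = -1.
Check: (103/125) = -1 by Zolotarev.

-1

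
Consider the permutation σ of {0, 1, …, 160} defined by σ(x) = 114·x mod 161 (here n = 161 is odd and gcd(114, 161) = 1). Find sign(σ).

-1

Trace 1: π^k(1) = [1, 114, 116, 22, 93, 137] for k=0..5.
π_114 has 36 disjoint cycles with lengths [6, 6, 6, 6, 6, 6, 6, 6, 6, 6, 6, 6, 6, 6, 6, 6, 6, 6, 6, 6, 6, 6, 3, 3, 2, 2, 2, 2, 2, 2, 2, 2, 2, 2, 2, 1] on {0,…,160}.
36 cycles on 161: each ℓ→(−1)^(ℓ−1), product (−1)^125 = -1.
Zolotarev: (114|161) = -1, matching the cycle-count sign.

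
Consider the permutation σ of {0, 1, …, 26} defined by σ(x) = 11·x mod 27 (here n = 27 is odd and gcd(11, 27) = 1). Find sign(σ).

-1

Trace 26: π^k(26) = [26, 16, 14, 19, 20, 4, 17] for k=0..6.
Cycle lengths of π_11 on ℤ/27ℤ: [18, 6, 2, 1]; 4 cycles in total.
Σ(ℓ_i−1) = 27−4 = 23; sign = (−1)^23 = -1.
Zolotarev: (11|27) = -1, matching the cycle-count sign.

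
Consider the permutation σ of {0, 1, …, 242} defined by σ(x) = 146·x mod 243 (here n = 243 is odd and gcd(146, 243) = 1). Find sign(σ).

-1

Trace 100: π^k(100) = [100, 20, 4, 98, 214, 140, 28] for k=0..6.
Decompose π into cycles: lengths [162, 54, 18, 6, 2, 1] (6 cycles, including the fixed point 0).
Σ(ℓ_i−1) = 243−6 = 237; sign = (−1)^237 = -1.
The Jacobi symbol (146|243) = -1 (Zolotarev) agrees.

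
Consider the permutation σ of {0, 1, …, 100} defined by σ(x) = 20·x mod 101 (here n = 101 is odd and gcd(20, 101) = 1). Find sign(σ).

Start at x=54: 54 → 70 → 87 → 23 → 56 → 9 → 79 → … (one orbit).
Cycle type of π: 50×2 + 1; total 3 cycles.
Σ(ℓ_i−1) = 101−3 = 98; sign = (−1)^98 = +1.

+1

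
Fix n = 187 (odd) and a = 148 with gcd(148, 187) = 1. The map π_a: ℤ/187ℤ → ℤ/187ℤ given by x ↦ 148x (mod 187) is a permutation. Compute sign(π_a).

Start at x=179: 179 → 125 → 174 → 133 → 49 → 146 → 103 → … (one orbit).
Cycle type of π: 80×2 + 16 + 5×2 + 1; total 6 cycles.
n − c = 187 − 6 = 181; sign = (−1)^181 = -1.
Via Zolotarev, sign(π_{148}) = (148|187) = -1.

-1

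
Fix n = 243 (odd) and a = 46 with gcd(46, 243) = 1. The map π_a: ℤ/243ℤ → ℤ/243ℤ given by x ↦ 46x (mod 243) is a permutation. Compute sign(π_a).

+1

Orbit of 136 under x↦46x: [136, 181, 64, 28, 73, 199, 163]… (length divides ord_243(46)).
π_46 has 27 disjoint cycles with lengths [27, 27, 27, 27, 27, 27, 9, 9, 9, 9, 9, 9, 3, 3, 3, 3, 3, 3, 1, 1, 1, 1, 1, 1, 1, 1, 1] on {0,…,242}.
27 cycles on 243: each ℓ→(−1)^(ℓ−1), product (−1)^216 = +1.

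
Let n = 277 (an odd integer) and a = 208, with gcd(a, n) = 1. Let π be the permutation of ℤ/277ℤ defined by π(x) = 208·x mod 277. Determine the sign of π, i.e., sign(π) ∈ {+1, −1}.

Start at x=41: 41 → 218 → 193 → 256 → 64 → 16 → 4 → … (one orbit).
7 cycles of lengths [46, 46, 46, 46, 46, 46, 1].
n − c = 277 − 7 = 270; sign = (−1)^270 = +1.
Zolotarev: (208|277) = +1, matching the cycle-count sign.

+1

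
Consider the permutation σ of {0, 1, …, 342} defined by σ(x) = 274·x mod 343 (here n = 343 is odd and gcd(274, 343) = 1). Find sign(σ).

Start at x=253: 253 → 36 → 260 → 239 → 316 → 148 → 78 → … (one orbit).
Cycle type of π: 49×6 + 7×6 + 1×7; total 19 cycles.
19 cycles on 343: each ℓ→(−1)^(ℓ−1), product (−1)^324 = +1.

+1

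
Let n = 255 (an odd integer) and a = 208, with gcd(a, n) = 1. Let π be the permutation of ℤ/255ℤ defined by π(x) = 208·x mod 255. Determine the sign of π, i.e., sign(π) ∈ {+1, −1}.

Trace 169: π^k(169) = [169, 217, 1, 208] for k=0..3.
Cycle type of π: 4×63 + 1×3; total 66 cycles.
255 − 66 = 189 transpositions; sign(π) = (−1)^189 = -1.
Zolotarev: (208|255) = -1, matching the cycle-count sign.

-1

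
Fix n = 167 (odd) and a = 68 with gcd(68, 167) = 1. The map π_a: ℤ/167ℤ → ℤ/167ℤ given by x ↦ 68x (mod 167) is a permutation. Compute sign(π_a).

-1

Trace 24: π^k(24) = [24, 129, 88, 139, 100, 120, 144] for k=0..6.
2 cycles of lengths [166, 1].
167 − 2 = 165 transpositions; sign(π) = (−1)^165 = -1.
The Jacobi symbol (68|167) = -1 (Zolotarev) agrees.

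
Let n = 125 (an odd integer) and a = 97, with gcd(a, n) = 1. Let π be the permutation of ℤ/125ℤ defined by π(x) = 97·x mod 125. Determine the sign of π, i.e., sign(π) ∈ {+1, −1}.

Orbit of 83 under x↦97x: [83, 51, 72, 109, 73, 81, 107]… (length divides ord_125(97)).
Decompose π into cycles: lengths [100, 20, 4, 1] (4 cycles, including the fixed point 0).
125 − 4 = 121 transpositions; sign(π) = (−1)^121 = -1.
Zolotarev: (97|125) = -1, matching the cycle-count sign.

-1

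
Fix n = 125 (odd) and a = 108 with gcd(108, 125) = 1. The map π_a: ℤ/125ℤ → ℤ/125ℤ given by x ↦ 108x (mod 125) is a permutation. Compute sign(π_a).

-1

Start at x=121: 121 → 68 → 94 → 27 → 41 → 53 → 99 → … (one orbit).
4 cycles of lengths [100, 20, 4, 1].
125 − 4 = 121 transpositions; sign(π) = (−1)^121 = -1.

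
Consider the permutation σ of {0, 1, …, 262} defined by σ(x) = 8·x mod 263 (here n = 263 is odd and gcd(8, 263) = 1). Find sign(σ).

+1

Trace 78: π^k(78) = [78, 98, 258, 223, 206, 70, 34] for k=0..6.
Cycle lengths of π_8 on ℤ/263ℤ: [131, 131, 1]; 3 cycles in total.
sign(π) = (−1)^{n − #cycles} = (−1)^{263−3} = (−1)^260 = +1.
Check: (8/263) = +1 by Zolotarev.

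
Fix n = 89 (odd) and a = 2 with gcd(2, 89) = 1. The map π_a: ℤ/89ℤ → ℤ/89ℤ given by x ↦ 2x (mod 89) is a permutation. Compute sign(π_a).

Trace 4: π^k(4) = [4, 8, 16, 32, 64, 39, 78] for k=0..6.
Cycle lengths of π_2 on ℤ/89ℤ: [11, 11, 11, 11, 11, 11, 11, 11, 1]; 9 cycles in total.
Σ(ℓ_i−1) = 89−9 = 80; sign = (−1)^80 = +1.

+1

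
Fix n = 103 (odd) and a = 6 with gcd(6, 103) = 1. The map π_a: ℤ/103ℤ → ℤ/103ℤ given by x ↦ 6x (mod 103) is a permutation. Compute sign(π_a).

-1

Orbit of 30 under x↦6x: [30, 77, 50, 94, 49, 88, 13]… (length divides ord_103(6)).
2 cycles of lengths [102, 1].
sign(π) = (−1)^{n − #cycles} = (−1)^{103−2} = (−1)^101 = -1.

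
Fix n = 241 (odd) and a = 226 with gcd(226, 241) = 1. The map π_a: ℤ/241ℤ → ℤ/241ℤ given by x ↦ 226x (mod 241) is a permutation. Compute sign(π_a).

Orbit of 226 under x↦226x: [226, 225, 240, 15, 16, 1]… (length divides ord_241(226)).
Decompose π into cycles: lengths [6, 6, 6, 6, 6, 6, 6, 6, 6, 6, 6, 6, 6, 6, 6, 6, 6, 6, 6, 6, 6, 6, 6, 6, 6, 6, 6, 6, 6, 6, 6, 6, 6, 6, 6, 6, 6, 6, 6, 6, 1] (41 cycles, including the fixed point 0).
With 41 cycles on 241 points, sign = (−1)^{241−41} = +1.
Zolotarev: (226|241) = +1, matching the cycle-count sign.

+1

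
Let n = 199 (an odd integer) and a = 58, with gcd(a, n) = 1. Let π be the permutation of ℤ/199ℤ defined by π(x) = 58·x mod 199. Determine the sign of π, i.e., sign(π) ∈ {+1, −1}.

+1

Trace 180: π^k(180) = [180, 92, 162, 43, 106, 178, 175] for k=0..6.
23 cycles of lengths [9, 9, 9, 9, 9, 9, 9, 9, 9, 9, 9, 9, 9, 9, 9, 9, 9, 9, 9, 9, 9, 9, 1].
23 cycles on 199: each ℓ→(−1)^(ℓ−1), product (−1)^176 = +1.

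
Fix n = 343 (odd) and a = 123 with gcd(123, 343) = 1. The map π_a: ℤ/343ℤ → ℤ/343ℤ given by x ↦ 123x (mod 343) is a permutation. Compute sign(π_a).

Start at x=151: 151 → 51 → 99 → 172 → 233 → 190 → 46 → … (one orbit).
The orbit structure of x ↦ 123x mod 343: 7 orbits of sizes [147, 147, 21, 21, 3, 3, 1].
7 cycles on 343: each ℓ→(−1)^(ℓ−1), product (−1)^336 = +1.
The Jacobi symbol (123|343) = +1 (Zolotarev) agrees.

+1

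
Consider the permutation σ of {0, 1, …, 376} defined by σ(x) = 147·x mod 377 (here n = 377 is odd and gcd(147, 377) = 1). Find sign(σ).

-1

Start at x=43: 43 → 289 → 259 → 373 → 166 → 274 → 316 → … (one orbit).
8 cycles of lengths [84, 84, 84, 84, 28, 6, 6, 1].
Σ(ℓ_i−1) = 377−8 = 369; sign = (−1)^369 = -1.
Zolotarev: (147|377) = -1, matching the cycle-count sign.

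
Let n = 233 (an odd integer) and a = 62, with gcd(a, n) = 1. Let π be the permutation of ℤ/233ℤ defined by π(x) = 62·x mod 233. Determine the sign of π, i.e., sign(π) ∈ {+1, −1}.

+1

Start at x=120: 120 → 217 → 173 → 8 → 30 → 229 → 218 → … (one orbit).
The orbit structure of x ↦ 62x mod 233: 3 orbits of sizes [116, 116, 1].
233 − 3 = 230 transpositions; sign(π) = (−1)^230 = +1.
(62|233)_J = +1 (Zolotarev's lemma cross-check).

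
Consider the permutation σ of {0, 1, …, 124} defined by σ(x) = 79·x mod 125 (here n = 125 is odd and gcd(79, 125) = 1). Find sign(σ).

+1

Orbit of 21 under x↦79x: [21, 34, 61, 69, 76, 4, 66]… (length divides ord_125(79)).
Cycle type of π: 50×2 + 10×2 + 2×2 + 1; total 7 cycles.
125 − 7 = 118 transpositions; sign(π) = (−1)^118 = +1.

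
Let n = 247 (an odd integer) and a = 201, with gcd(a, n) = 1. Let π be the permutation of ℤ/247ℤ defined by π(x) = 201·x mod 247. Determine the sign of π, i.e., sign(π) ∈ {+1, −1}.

Start at x=229: 229 → 87 → 197 → 77 → 163 → 159 → 96 → … (one orbit).
26 cycles of lengths [12, 12, 12, 12, 12, 12, 12, 12, 12, 12, 12, 12, 12, 12, 12, 12, 12, 12, 12, 3, 3, 3, 3, 3, 3, 1].
247 − 26 = 221 transpositions; sign(π) = (−1)^221 = -1.

-1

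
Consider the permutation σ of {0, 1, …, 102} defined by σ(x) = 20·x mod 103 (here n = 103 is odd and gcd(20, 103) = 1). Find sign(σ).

Start at x=46: 46 → 96 → 66 → 84 → 32 → 22 → 28 → … (one orbit).
The orbit structure of x ↦ 20x mod 103: 2 orbits of sizes [102, 1].
n − c = 103 − 2 = 101; sign = (−1)^101 = -1.

-1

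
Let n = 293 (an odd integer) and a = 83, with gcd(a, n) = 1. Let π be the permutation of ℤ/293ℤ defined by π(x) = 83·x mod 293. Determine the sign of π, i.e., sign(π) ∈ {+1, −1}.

+1

Orbit of 199 under x↦83x: [199, 109, 257, 235, 167, 90, 145]… (length divides ord_293(83)).
π_83 has 3 disjoint cycles with lengths [146, 146, 1] on {0,…,292}.
sign(π) = (−1)^{n − #cycles} = (−1)^{293−3} = (−1)^290 = +1.
The Jacobi symbol (83|293) = +1 (Zolotarev) agrees.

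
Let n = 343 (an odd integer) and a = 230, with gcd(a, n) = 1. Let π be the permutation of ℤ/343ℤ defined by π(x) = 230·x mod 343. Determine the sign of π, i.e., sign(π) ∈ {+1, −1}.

Trace 314: π^k(314) = [314, 190, 139, 71, 209, 50, 181] for k=0..6.
The orbit structure of x ↦ 230x mod 343: 10 orbits of sizes [98, 98, 98, 14, 14, 14, 2, 2, 2, 1].
With 10 cycles on 343 points, sign = (−1)^{343−10} = -1.

-1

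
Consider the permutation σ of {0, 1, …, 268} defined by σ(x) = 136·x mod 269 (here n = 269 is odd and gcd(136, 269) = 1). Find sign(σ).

+1

Trace 220: π^k(220) = [220, 61, 226, 70, 105, 23, 169] for k=0..6.
5 cycles of lengths [67, 67, 67, 67, 1].
With 5 cycles on 269 points, sign = (−1)^{269−5} = +1.
Check: (136/269) = +1 by Zolotarev.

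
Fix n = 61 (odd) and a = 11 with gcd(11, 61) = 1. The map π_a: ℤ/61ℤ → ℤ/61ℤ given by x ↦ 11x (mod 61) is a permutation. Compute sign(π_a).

Start at x=50: 50 → 1 → 11 → 60 → 50 (one orbit).
Cycle type of π: 4×15 + 1; total 16 cycles.
61 − 16 = 45 transpositions; sign(π) = (−1)^45 = -1.
Zolotarev: (11|61) = -1, matching the cycle-count sign.

-1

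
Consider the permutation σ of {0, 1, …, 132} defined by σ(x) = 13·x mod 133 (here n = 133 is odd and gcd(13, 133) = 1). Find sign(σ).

+1

Orbit of 36 under x↦13x: [36, 69, 99, 90, 106, 48, 92]… (length divides ord_133(13)).
Cycle type of π: 18×7 + 2×3 + 1; total 11 cycles.
Σ(ℓ_i−1) = 133−11 = 122; sign = (−1)^122 = +1.
Zolotarev: (13|133) = +1, matching the cycle-count sign.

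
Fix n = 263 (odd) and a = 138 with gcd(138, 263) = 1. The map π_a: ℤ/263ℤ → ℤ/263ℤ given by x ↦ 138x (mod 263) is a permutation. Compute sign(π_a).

Orbit of 66 under x↦138x: [66, 166, 27, 44, 23, 18, 117]… (length divides ord_263(138)).
Cycle type of π: 131×2 + 1; total 3 cycles.
Σ(ℓ_i−1) = 263−3 = 260; sign = (−1)^260 = +1.

+1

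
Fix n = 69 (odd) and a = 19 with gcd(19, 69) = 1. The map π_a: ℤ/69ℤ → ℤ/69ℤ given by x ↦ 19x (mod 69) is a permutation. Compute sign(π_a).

Start at x=49: 49 → 34 → 25 → 61 → 55 → 10 → 52 → … (one orbit).
6 cycles of lengths [22, 22, 22, 1, 1, 1].
69 − 6 = 63 transpositions; sign(π) = (−1)^63 = -1.

-1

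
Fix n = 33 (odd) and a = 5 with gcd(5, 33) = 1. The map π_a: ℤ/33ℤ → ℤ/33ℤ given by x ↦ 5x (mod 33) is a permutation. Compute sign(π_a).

-1

Trace 5: π^k(5) = [5, 25, 26, 31, 23, 16, 14] for k=0..6.
Cycle lengths of π_5 on ℤ/33ℤ: [10, 10, 5, 5, 2, 1]; 6 cycles in total.
sign(π) = (−1)^{n − #cycles} = (−1)^{33−6} = (−1)^27 = -1.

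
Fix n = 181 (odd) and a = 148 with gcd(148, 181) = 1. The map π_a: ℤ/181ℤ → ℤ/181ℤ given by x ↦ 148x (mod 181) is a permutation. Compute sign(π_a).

+1

Trace 114: π^k(114) = [114, 39, 161, 117, 121, 170, 1] for k=0..6.
5 cycles of lengths [45, 45, 45, 45, 1].
With 5 cycles on 181 points, sign = (−1)^{181−5} = +1.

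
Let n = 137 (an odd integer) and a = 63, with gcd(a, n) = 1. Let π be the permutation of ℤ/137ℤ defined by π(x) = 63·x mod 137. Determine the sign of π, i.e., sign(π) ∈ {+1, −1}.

+1

Orbit of 133 under x↦63x: [133, 22, 16, 49, 73, 78, 119]… (length divides ord_137(63)).
π_63 has 5 disjoint cycles with lengths [34, 34, 34, 34, 1] on {0,…,136}.
5 cycles on 137: each ℓ→(−1)^(ℓ−1), product (−1)^132 = +1.
Check: (63/137) = +1 by Zolotarev.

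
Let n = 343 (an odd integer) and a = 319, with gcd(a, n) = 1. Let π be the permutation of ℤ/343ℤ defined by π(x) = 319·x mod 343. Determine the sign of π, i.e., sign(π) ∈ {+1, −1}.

Start at x=22: 22 → 158 → 324 → 113 → 32 → 261 → 253 → … (one orbit).
π_319 has 7 disjoint cycles with lengths [147, 147, 21, 21, 3, 3, 1] on {0,…,342}.
7 cycles on 343: each ℓ→(−1)^(ℓ−1), product (−1)^336 = +1.

+1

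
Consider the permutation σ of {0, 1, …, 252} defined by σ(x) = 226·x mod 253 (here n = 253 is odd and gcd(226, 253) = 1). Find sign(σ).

Trace 76: π^k(76) = [76, 225, 250, 81, 90, 100, 83] for k=0..6.
Cycle lengths of π_226 on ℤ/253ℤ: [110, 110, 22, 10, 1]; 5 cycles in total.
sign(π) = (−1)^{n − #cycles} = (−1)^{253−5} = (−1)^248 = +1.
Zolotarev: (226|253) = +1, matching the cycle-count sign.

+1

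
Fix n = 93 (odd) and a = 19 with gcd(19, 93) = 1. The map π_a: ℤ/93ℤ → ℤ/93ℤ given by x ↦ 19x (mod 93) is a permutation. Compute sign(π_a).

+1

Trace 82: π^k(82) = [82, 70, 28, 67, 64, 7, 40] for k=0..6.
Cycle lengths of π_19 on ℤ/93ℤ: [15, 15, 15, 15, 15, 15, 1, 1, 1]; 9 cycles in total.
9 cycles on 93: each ℓ→(−1)^(ℓ−1), product (−1)^84 = +1.
(19|93)_J = +1 (Zolotarev's lemma cross-check).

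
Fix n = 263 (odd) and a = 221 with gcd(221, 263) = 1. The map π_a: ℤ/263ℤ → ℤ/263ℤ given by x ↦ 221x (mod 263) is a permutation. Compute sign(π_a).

Orbit of 32 under x↦221x: [32, 234, 166, 129, 105, 61, 68]… (length divides ord_263(221)).
Cycle lengths of π_221 on ℤ/263ℤ: [131, 131, 1]; 3 cycles in total.
3 cycles on 263: each ℓ→(−1)^(ℓ−1), product (−1)^260 = +1.
Zolotarev: (221|263) = +1, matching the cycle-count sign.

+1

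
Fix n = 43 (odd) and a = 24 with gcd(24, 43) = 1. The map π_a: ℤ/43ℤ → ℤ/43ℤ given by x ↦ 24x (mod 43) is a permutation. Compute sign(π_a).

Orbit of 41 under x↦24x: [41, 38, 9, 1, 24, 17, 21]… (length divides ord_43(24)).
Decompose π into cycles: lengths [21, 21, 1] (3 cycles, including the fixed point 0).
43 − 3 = 40 transpositions; sign(π) = (−1)^40 = +1.
The Jacobi symbol (24|43) = +1 (Zolotarev) agrees.

+1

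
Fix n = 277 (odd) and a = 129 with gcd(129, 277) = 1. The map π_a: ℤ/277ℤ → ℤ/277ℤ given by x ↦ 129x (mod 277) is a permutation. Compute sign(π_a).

Orbit of 131 under x↦129x: [131, 2, 258, 42, 155, 51, 208]… (length divides ord_277(129)).
Cycle lengths of π_129 on ℤ/277ℤ: [92, 92, 92, 1]; 4 cycles in total.
sign(π) = (−1)^{n − #cycles} = (−1)^{277−4} = (−1)^273 = -1.
Via Zolotarev, sign(π_{129}) = (129|277) = -1.

-1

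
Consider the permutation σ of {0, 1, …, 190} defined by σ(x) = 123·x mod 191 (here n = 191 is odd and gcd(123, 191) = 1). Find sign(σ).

Trace 77: π^k(77) = [77, 112, 24, 87, 5, 42, 9] for k=0..6.
Decompose π into cycles: lengths [190, 1] (2 cycles, including the fixed point 0).
With 2 cycles on 191 points, sign = (−1)^{191−2} = -1.

-1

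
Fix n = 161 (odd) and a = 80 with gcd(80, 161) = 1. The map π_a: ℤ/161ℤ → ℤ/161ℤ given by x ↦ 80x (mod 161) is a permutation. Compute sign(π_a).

+1

Trace 2: π^k(2) = [2, 160, 81, 40, 141, 10, 156] for k=0..6.
π_80 has 5 disjoint cycles with lengths [66, 66, 22, 6, 1] on {0,…,160}.
n − c = 161 − 5 = 156; sign = (−1)^156 = +1.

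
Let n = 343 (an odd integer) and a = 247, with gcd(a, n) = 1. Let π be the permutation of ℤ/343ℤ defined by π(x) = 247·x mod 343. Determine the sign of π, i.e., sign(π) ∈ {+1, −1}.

Start at x=296: 296 → 53 → 57 → 16 → 179 → 309 → 177 → … (one orbit).
The orbit structure of x ↦ 247x mod 343: 7 orbits of sizes [147, 147, 21, 21, 3, 3, 1].
sign(π) = (−1)^{n − #cycles} = (−1)^{343−7} = (−1)^336 = +1.

+1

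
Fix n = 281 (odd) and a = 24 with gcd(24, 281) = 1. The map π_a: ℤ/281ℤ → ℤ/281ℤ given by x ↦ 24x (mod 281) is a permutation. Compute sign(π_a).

Orbit of 159 under x↦24x: [159, 163, 259, 34, 254, 195, 184]… (length divides ord_281(24)).
The orbit structure of x ↦ 24x mod 281: 2 orbits of sizes [280, 1].
2 cycles on 281: each ℓ→(−1)^(ℓ−1), product (−1)^279 = -1.
Check: (24/281) = -1 by Zolotarev.

-1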